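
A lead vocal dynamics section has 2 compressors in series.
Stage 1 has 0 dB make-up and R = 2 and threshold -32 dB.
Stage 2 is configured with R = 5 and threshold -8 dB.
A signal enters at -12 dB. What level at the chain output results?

Stage 1: overshoot 20 dB → 20/2 = 10 dB → -22 dB.
Stage 2: -22 dB ≤ -8 dB, so stage 2 doesn't engage; output -22 dB.

-22 dB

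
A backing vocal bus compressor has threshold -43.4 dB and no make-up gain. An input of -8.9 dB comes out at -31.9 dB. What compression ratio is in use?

3:1

Input overshoot = -8.9 − (-43.4) = 34.5 dB; output overshoot = -31.9 − (-43.4) = 11.5 dB.
Ratio = 34.5 / 11.5 = 3.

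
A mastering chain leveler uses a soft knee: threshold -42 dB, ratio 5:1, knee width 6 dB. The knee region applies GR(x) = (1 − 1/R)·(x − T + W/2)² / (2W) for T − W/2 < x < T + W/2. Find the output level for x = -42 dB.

-42.6 dB

x − T + W/2 = -42 − (-42) + 3 = 3.
GR = (1 − 1/5) × 3² / 12 = 0.8 × 9 / 12 = 0.6 dB.
Output = -42 − 0.6 = -42.6 dB.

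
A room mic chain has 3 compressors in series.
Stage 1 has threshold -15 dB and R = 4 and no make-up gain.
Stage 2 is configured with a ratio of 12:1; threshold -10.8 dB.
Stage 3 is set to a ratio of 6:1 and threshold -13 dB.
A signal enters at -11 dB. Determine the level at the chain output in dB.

Stage 1: overshoot 4 dB → 4/4 = 1 dB → -14 dB.
Stage 2: -14 dB ≤ -10.8 dB, so stage 2 doesn't engage; output -14 dB.
Stage 3: below threshold (-14 ≤ -13); passes unchanged; output -14 dB.

-14 dB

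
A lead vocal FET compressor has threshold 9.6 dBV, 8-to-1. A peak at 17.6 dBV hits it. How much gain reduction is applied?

7 dB

17.6 dBV exceeds the threshold by 8 dB.
After 8:1 compression the overshoot becomes 8/8 = 1 dB.
So the signal is attenuated by 8 − 1 = 7 dB.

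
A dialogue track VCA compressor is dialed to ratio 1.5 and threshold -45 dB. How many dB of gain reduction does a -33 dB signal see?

4 dB

The signal is 12 dB above threshold.
After 1.5:1 compression the overshoot becomes 12/1.5 = 8 dB.
Gain reduction = 12 − 8 = 4 dB.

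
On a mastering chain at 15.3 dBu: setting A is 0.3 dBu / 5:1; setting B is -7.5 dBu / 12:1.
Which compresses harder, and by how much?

B, by 8.9 dB

A: GR = 15 − 15/5 = 12 dB.
B: GR = 22.8 − 22.8/12 = 20.9 dB.
B applies 8.9 dB more gain reduction.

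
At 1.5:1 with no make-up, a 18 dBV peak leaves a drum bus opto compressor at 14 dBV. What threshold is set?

Let T be the threshold. Output overshoot = (input overshoot)/R, so 14 − T = (18 − T)/1.5.
1.5·(14 − T) = 18 − T → 0.5·T = 21 − 18 = 3.
T = 3/0.5 = 6 dBV.

6 dBV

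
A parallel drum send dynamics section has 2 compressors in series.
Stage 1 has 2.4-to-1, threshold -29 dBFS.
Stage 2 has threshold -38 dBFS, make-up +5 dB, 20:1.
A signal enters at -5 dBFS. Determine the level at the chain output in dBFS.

-32.05 dBFS

Stage 1: 24 dB above -29 dBFS, reduced 2.4:1 to 10 dB above → -19 dBFS.
Stage 2: 19 dB above -38 dBFS, reduced 20:1 to 0.95 dB above → -37.05 dBFS; +5 dB make-up → -32.05 dBFS.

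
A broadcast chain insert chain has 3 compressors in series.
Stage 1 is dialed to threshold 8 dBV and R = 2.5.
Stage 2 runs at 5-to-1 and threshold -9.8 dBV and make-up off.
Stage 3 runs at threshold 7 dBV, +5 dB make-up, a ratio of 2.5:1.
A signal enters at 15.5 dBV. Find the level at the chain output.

Stage 1: overshoot 7.5 dB → 7.5/2.5 = 3 dB → 11 dBV.
Stage 2: overshoot 20.8 dB → 20.8/5 = 4.16 dB → -5.64 dBV.
Stage 3: -5.64 dBV is at or below the 7 dBV threshold — no compression; make-up brings it to -0.64 dBV.

-0.64 dBV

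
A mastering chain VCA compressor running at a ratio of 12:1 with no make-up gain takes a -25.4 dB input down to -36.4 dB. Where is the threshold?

-37.4 dB

Let T be the threshold. Output overshoot = (input overshoot)/R, so -36.4 − T = (-25.4 − T)/12.
12·(-36.4 − T) = -25.4 − T → 11·T = -436.8 − (-25.4) = -411.4.
T = -411.4/11 = -37.4 dB.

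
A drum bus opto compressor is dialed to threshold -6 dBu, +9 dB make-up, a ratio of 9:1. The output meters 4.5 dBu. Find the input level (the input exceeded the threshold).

7.5 dBu

Remove make-up: 4.5 − 9 = -4.5 dBu.
Post-compression overshoot = -4.5 − (-6) = 1.5 dB.
Before 9:1 compression the overshoot was 1.5 × 9 = 13.5 dB, so input = -6 + 13.5 = 7.5 dBu.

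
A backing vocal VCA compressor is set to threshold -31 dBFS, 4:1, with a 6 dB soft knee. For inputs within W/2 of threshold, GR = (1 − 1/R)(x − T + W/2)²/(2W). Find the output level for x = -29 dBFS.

x − T + W/2 = -29 − (-31) + 3 = 5.
GR = (1 − 1/4) × 5² / 12 = 0.75 × 25 / 12 = 1.5625 dB.
Output = -29 − 1.5625 = -30.5625 dBFS.

-30.5625 dBFS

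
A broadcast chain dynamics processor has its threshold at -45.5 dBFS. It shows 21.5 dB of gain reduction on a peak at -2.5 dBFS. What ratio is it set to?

2:1

Input overshoot = -2.5 − (-45.5) = 43 dB.
Output overshoot = 43 − 21.5 = 21.5 dB.
Ratio = input overshoot / output overshoot = 43 / 21.5 = 2.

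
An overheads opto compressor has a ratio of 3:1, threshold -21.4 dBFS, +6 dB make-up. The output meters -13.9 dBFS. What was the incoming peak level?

Remove make-up: -13.9 − 6 = -19.9 dBFS.
That's 1.5 dB above the -21.4 dBFS threshold.
Input overshoot = R × output overshoot = 4.5 dB → input = -21.4 + 4.5 = -16.9 dBFS.

-16.9 dBFS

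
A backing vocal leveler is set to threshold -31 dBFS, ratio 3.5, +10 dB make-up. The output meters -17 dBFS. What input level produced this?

Remove make-up: -17 − 10 = -27 dBFS.
Post-compression overshoot = -27 − (-31) = 4 dB.
Before 3.5:1 compression the overshoot was 4 × 3.5 = 14 dB, so input = -31 + 14 = -17 dBFS.

-17 dBFS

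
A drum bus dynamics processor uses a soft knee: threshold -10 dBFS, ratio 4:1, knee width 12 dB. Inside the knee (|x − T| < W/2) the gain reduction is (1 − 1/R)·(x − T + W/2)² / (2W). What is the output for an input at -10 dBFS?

x − T + W/2 = -10 − (-10) + 6 = 6.
GR = (1 − 1/4) × 6² / 24 = 0.75 × 36 / 24 = 1.125 dB.
Output = -10 − 1.125 = -11.125 dBFS.

-11.125 dBFS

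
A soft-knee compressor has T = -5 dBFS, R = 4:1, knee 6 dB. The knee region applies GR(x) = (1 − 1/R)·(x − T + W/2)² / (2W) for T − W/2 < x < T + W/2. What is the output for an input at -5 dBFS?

x − T + W/2 = -5 − (-5) + 3 = 3.
GR = (1 − 1/4) × 3² / 12 = 0.75 × 9 / 12 = 0.5625 dB.
Output = -5 − 0.5625 = -5.5625 dBFS.

-5.5625 dBFS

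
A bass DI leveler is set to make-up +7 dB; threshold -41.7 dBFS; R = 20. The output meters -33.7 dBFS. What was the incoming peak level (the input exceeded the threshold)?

Stripping the +7 dB make-up gives -40.7 dBFS at the gain stage.
Post-compression overshoot = -40.7 − (-41.7) = 1 dB.
Input overshoot = R × output overshoot = 20 dB → input = -41.7 + 20 = -21.7 dBFS.

-21.7 dBFS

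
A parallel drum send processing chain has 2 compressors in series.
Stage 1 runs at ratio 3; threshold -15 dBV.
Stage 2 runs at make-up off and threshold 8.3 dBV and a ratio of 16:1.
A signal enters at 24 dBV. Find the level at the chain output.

-2 dBV

Stage 1: overshoot 39 dB → 39/3 = 13 dB → -2 dBV.
Stage 2: -2 dBV ≤ 8.3 dBV, so stage 2 doesn't engage; output -2 dBV.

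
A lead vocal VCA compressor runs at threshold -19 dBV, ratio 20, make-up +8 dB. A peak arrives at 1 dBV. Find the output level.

The input is 20 dB above the -19 dBV threshold.
At 20:1 the overshoot is divided by 20, leaving 1 dB above threshold.
That puts the output at -18 dBV; make-up adds 8 dB, giving -10 dBV.

-10 dBV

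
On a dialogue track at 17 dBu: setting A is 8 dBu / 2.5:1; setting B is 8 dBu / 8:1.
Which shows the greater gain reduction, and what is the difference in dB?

A: GR = 9 − 9/2.5 = 5.4 dB.
B: GR = 9 − 9/8 = 7.875 dB.
B applies 2.475 dB more gain reduction.

B, by 2.475 dB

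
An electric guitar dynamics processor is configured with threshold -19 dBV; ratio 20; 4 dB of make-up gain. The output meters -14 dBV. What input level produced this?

Remove make-up: -14 − 4 = -18 dBV.
That's 1 dB above the -19 dBV threshold.
Undo the ratio: input overshoot = 1 × 20 = 20 dB, giving input = 1 dBV.

1 dBV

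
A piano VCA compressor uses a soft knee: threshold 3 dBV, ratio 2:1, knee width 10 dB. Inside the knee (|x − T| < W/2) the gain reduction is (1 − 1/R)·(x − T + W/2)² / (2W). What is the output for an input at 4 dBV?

3.1 dBV

x − T + W/2 = 4 − 3 + 5 = 6.
GR = (1 − 1/2) × 6² / 20 = 0.5 × 36 / 20 = 0.9 dB.
Output = 4 − 0.9 = 3.1 dBV.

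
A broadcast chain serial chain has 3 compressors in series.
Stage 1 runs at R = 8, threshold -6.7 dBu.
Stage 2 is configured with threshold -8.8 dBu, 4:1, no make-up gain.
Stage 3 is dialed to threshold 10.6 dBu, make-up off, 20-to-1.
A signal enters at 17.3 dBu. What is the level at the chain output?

-7.525 dBu

Stage 1: 24 dB above -6.7 dBu, reduced 8:1 to 3 dB above → -3.7 dBu.
Stage 2: overshoot 5.1 dB → 5.1/4 = 1.275 dB → -7.525 dBu.
Stage 3: -7.525 dBu ≤ 10.6 dBu, so stage 3 doesn't engage; output -7.525 dBu.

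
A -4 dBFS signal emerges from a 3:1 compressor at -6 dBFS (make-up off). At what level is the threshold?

-7 dBFS

Let T be the threshold. Output overshoot = (input overshoot)/R, so -6 − T = (-4 − T)/3.
3·(-6 − T) = -4 − T → 2·T = -18 − (-4) = -14.
T = -14/2 = -7 dBFS.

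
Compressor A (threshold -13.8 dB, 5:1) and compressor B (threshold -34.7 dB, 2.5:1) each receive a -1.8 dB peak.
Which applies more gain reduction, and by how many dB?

B, by 10.14 dB

A: GR = 12 − 12/5 = 9.6 dB.
B: GR = 32.9 − 32.9/2.5 = 19.74 dB.
B applies 10.14 dB more gain reduction.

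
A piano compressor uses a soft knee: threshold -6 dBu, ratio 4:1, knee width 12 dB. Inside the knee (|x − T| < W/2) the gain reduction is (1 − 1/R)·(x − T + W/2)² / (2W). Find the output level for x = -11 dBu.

-11.03125 dBu

x − T + W/2 = -11 − (-6) + 6 = 1.
GR = (1 − 1/4) × 1² / 24 = 0.75 × 1 / 24 = 0.03125 dB.
Output = -11 − 0.03125 = -11.03125 dBu.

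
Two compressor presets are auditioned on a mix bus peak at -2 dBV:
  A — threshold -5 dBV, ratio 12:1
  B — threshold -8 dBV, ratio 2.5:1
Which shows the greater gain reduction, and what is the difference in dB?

A: overshoot 3 dB → output overshoot 0.25 dB → GR 2.75 dB.
B: overshoot 6 dB → output overshoot 2.4 dB → GR 3.6 dB.
B applies 0.85 dB more gain reduction.

B, by 0.85 dB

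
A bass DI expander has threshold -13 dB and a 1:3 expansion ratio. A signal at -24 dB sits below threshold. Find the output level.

-46 dB

Below threshold, a 1:3 expander applies gain = (3−1)×(T − x) of attenuation.
(3−1) × 11 = 22 dB, so output = -24 − 22 = -46 dB.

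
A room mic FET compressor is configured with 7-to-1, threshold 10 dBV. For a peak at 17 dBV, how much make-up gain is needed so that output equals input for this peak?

The peak compresses to 10 + 7/7 = 11 dBV.
To reach 17 dBV requires 17 − 11 = 6 dB of make-up.

6 dB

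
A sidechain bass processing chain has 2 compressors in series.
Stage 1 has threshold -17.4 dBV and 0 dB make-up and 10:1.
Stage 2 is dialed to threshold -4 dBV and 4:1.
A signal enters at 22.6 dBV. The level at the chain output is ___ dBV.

-13.4 dBV

Stage 1: overshoot 40 dB → 40/10 = 4 dB → -13.4 dBV.
Stage 2: below threshold (-13.4 ≤ -4); passes unchanged; output -13.4 dBV.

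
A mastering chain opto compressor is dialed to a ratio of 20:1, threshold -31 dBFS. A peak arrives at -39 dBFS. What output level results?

-39 dBFS

-39 dBFS is 8 dB below the -31 dBFS threshold, so no gain reduction is applied.
Output = input = -39 dBFS.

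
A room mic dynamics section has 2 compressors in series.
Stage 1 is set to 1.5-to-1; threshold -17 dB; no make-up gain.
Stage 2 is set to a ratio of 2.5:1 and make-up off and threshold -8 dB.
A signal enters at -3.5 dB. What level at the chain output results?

Stage 1: overshoot 13.5 dB → 13.5/1.5 = 9 dB → -8 dB.
Stage 2: -8 dB is at or below the -8 dB threshold — no compression; output -8 dB.

-8 dB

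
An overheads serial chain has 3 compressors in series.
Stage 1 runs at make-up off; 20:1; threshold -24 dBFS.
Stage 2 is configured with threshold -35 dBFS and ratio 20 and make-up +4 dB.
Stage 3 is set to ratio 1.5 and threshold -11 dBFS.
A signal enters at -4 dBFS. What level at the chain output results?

Stage 1: 20 dB above -24 dBFS, reduced 20:1 to 1 dB above → -23 dBFS.
Stage 2: -23 dBFS is 12 dB over -35 dBFS; at 20:1 that becomes 0.6 dB over, giving -34.4 dBFS; +4 dB make-up → -30.4 dBFS.
Stage 3: -30.4 dBFS ≤ -11 dBFS, so stage 3 doesn't engage; output -30.4 dBFS.

-30.4 dBFS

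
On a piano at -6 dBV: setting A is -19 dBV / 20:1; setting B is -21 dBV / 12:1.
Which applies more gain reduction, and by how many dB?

A: overshoot 13 dB → output overshoot 0.65 dB → GR 12.35 dB.
B: overshoot 15 dB → output overshoot 1.25 dB → GR 13.75 dB.
B reduces 1.4 dB more.

B, by 1.4 dB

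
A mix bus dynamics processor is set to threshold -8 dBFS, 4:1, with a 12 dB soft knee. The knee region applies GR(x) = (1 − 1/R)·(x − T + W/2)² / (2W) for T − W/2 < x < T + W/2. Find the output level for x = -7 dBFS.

-8.53125 dBFS

x − T + W/2 = -7 − (-8) + 6 = 7.
GR = (1 − 1/4) × 7² / 24 = 0.75 × 49 / 24 = 1.53125 dB.
Output = -7 − 1.53125 = -8.53125 dBFS.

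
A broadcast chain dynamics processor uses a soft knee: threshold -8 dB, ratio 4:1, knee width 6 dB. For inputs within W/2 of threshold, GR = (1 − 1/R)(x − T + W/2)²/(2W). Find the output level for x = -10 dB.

x − T + W/2 = -10 − (-8) + 3 = 1.
GR = (1 − 1/4) × 1² / 12 = 0.75 × 1 / 12 = 0.0625 dB.
Output = -10 − 0.0625 = -10.0625 dB.

-10.0625 dB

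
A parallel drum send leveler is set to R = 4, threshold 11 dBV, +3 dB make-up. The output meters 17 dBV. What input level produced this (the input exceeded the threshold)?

Remove make-up: 17 − 3 = 14 dBV.
Post-compression overshoot = 14 − 11 = 3 dB.
Before 4:1 compression the overshoot was 3 × 4 = 12 dB, so input = 11 + 12 = 23 dBV.

23 dBV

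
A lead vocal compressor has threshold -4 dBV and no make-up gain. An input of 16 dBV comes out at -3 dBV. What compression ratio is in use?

20:1

Input overshoot = 16 − (-4) = 20 dB; output overshoot = -3 − (-4) = 1 dB.
Ratio = 20 / 1 = 20.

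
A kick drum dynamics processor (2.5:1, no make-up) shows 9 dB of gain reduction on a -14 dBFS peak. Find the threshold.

Let T be the threshold. Output overshoot = (input overshoot)/R, so -23 − T = (-14 − T)/2.5.
2.5·(-23 − T) = -14 − T → 1.5·T = -57.5 − (-14) = -43.5.
T = -43.5/1.5 = -29 dBFS.

-29 dBFS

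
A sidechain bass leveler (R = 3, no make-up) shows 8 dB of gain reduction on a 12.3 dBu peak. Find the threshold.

0.3 dBu

Let T be the threshold. Output overshoot = (input overshoot)/R, so 4.3 − T = (12.3 − T)/3.
3·(4.3 − T) = 12.3 − T → 2·T = 12.9 − 12.3 = 0.6.
T = 0.6/2 = 0.3 dBu.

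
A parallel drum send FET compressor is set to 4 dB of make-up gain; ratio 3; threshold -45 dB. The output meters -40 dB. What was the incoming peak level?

Stripping the +4 dB make-up gives -44 dB at the gain stage.
Post-compression overshoot = -44 − (-45) = 1 dB.
Before 3:1 compression the overshoot was 1 × 3 = 3 dB, so input = -45 + 3 = -42 dB.

-42 dB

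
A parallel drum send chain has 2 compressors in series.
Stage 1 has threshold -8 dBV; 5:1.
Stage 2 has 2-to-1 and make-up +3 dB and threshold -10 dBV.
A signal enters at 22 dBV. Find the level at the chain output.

Stage 1: overshoot 30 dB → 30/5 = 6 dB → -2 dBV.
Stage 2: 8 dB above -10 dBV, reduced 2:1 to 4 dB above → -6 dBV; +3 dB make-up → -3 dBV.

-3 dBV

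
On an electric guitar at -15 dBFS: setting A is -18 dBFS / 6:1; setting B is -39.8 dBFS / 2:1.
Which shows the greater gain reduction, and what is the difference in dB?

B, by 9.9 dB

A: 3 dB over, compressed to 0.5 dB over, so 2.5 dB of GR.
B: 24.8 dB over, compressed to 12.4 dB over, so 12.4 dB of GR.
B reduces 9.9 dB more.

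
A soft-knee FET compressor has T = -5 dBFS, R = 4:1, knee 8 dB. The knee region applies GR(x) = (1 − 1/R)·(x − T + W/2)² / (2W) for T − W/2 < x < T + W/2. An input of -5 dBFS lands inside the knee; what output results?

-5.75 dBFS

x − T + W/2 = -5 − (-5) + 4 = 4.
GR = (1 − 1/4) × 4² / 16 = 0.75 × 16 / 16 = 0.75 dB.
Output = -5 − 0.75 = -5.75 dBFS.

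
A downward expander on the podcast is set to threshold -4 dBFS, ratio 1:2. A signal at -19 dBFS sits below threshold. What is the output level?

Undershoot = (-4) − (-19) = 15 dB.
At 1:2, that expands to 30 dB under threshold.
Output = -4 − 30 = -34 dBFS.

-34 dBFS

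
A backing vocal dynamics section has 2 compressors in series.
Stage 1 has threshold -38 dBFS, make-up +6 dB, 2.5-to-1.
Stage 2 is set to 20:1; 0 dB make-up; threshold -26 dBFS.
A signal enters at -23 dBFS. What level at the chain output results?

-26 dBFS

Stage 1: 15 dB above -38 dBFS, reduced 2.5:1 to 6 dB above → -32 dBFS; +6 dB make-up → -26 dBFS.
Stage 2: below threshold (-26 ≤ -26); passes unchanged; output -26 dBFS.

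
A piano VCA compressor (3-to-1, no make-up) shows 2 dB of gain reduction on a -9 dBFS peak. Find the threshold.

-12 dBFS

Input is 3 dB above T (since output overshoot × R = input overshoot: (-11 − T)·3 = -9 − T gives T = -12 dBFS).
Check: -12 + (-9 − (-12))/3 = -12 + 1 = -11 dBFS. ✓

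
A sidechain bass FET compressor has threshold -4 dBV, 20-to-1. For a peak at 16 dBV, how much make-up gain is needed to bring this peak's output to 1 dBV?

4 dB

The peak compresses to -4 + 20/20 = -3 dBV.
To reach 1 dBV requires 1 − (-3) = 4 dB of make-up.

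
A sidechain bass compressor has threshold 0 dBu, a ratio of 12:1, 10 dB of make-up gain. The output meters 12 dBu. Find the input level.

Stripping the +10 dB make-up gives 2 dBu at the gain stage.
That's 2 dB above the 0 dBu threshold.
Input overshoot = R × output overshoot = 24 dB → input = 0 + 24 = 24 dBu.

24 dBu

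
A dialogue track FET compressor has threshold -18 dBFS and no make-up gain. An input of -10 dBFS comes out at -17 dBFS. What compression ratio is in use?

Input overshoot = -10 − (-18) = 8 dB; output overshoot = -17 − (-18) = 1 dB.
Ratio = 8 / 1 = 8.

8:1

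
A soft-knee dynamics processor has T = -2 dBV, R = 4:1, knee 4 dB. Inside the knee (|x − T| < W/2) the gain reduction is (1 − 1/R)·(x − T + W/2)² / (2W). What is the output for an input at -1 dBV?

x − T + W/2 = -1 − (-2) + 2 = 3.
GR = (1 − 1/4) × 3² / 8 = 0.75 × 9 / 8 = 0.84375 dB.
Output = -1 − 0.84375 = -1.84375 dBV.

-1.84375 dBV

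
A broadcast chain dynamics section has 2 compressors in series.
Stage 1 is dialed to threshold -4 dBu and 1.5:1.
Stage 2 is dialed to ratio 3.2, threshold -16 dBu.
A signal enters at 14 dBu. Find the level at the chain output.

Stage 1: 14 dBu is 18 dB over -4 dBu; at 1.5:1 that becomes 12 dB over, giving 8 dBu.
Stage 2: 24 dB above -16 dBu, reduced 3.2:1 to 7.5 dB above → -8.5 dBu.

-8.5 dBu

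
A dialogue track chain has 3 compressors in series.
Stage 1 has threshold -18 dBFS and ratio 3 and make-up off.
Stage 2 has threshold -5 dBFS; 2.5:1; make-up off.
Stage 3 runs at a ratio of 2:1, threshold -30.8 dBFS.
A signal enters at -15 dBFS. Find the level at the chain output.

Stage 1: overshoot 3 dB → 3/3 = 1 dB → -17 dBFS.
Stage 2: -17 dBFS is at or below the -5 dBFS threshold — no compression; output -17 dBFS.
Stage 3: overshoot 13.8 dB → 13.8/2 = 6.9 dB → -23.9 dBFS.

-23.9 dBFS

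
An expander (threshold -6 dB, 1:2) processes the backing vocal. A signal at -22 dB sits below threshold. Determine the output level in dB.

Below threshold, a 1:2 expander applies gain = (2−1)×(T − x) of attenuation.
(2−1) × 16 = 16 dB, so output = -22 − 16 = -38 dB.

-38 dB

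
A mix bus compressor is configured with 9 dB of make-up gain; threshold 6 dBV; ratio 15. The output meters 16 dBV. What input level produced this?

Stripping the +9 dB make-up gives 7 dBV at the gain stage.
The compressed level sits 7 − 6 = 1 dB over threshold.
Input overshoot = R × output overshoot = 15 dB → input = 6 + 15 = 21 dBV.

21 dBV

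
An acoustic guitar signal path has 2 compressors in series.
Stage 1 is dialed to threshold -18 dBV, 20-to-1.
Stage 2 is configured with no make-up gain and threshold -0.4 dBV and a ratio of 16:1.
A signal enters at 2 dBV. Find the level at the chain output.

-17 dBV

Stage 1: overshoot 20 dB → 20/20 = 1 dB → -17 dBV.
Stage 2: -17 dBV is at or below the -0.4 dBV threshold — no compression; output -17 dBV.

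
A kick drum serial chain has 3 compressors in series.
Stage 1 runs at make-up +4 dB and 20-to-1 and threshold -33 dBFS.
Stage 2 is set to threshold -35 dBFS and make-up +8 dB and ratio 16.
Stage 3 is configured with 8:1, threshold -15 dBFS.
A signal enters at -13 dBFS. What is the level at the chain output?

-26.5625 dBFS

Stage 1: -13 dBFS is 20 dB over -33 dBFS; at 20:1 that becomes 1 dB over, giving -32 dBFS; +4 dB make-up → -28 dBFS.
Stage 2: overshoot 7 dB → 7/16 = 0.4375 dB → -34.5625 dBFS; +8 dB make-up → -26.5625 dBFS.
Stage 3: below threshold (-26.5625 ≤ -15); passes unchanged; output -26.5625 dBFS.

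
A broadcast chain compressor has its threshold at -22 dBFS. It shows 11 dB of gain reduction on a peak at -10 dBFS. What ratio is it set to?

12:1

Input overshoot = -10 − (-22) = 12 dB.
Output overshoot = 12 − 11 = 1 dB.
Ratio = input overshoot / output overshoot = 12 / 1 = 12.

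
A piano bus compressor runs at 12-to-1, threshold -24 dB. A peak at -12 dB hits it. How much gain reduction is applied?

11 dB

Overshoot = -12 − (-24) = 12 dB.
After 12:1 compression the overshoot becomes 12/12 = 1 dB.
GR = overshoot in − overshoot out = 12 − 1 = 11 dB.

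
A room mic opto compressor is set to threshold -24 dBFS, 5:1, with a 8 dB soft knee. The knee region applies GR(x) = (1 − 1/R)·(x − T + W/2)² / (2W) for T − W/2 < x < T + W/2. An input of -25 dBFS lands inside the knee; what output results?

x − T + W/2 = -25 − (-24) + 4 = 3.
GR = (1 − 1/5) × 3² / 16 = 0.8 × 9 / 16 = 0.45 dB.
Output = -25 − 0.45 = -25.45 dBFS.

-25.45 dBFS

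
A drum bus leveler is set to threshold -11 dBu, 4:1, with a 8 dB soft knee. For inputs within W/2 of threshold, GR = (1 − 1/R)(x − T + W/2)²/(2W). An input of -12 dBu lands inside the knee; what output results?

-12.421875 dBu

x − T + W/2 = -12 − (-11) + 4 = 3.
GR = (1 − 1/4) × 3² / 16 = 0.75 × 9 / 16 = 0.421875 dB.
Output = -12 − 0.421875 = -12.421875 dBu.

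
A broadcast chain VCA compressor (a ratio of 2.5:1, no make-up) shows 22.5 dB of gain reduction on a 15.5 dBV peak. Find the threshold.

-22 dBV

Let T be the threshold. Output overshoot = (input overshoot)/R, so -7 − T = (15.5 − T)/2.5.
2.5·(-7 − T) = 15.5 − T → 1.5·T = -17.5 − 15.5 = -33.
T = -33/1.5 = -22 dBV.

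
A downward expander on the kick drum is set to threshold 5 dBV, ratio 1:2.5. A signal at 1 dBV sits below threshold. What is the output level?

The input is 4 dB below the 5 dBV threshold.
A 1:2.5 expander multiplies undershoot by 2.5: 4 × 2.5 = 10 dB below threshold.
Output = 5 − 10 = -5 dBV.

-5 dBV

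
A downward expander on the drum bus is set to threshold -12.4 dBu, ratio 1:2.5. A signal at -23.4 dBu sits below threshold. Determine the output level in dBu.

-39.9 dBu

Below threshold, a 1:2.5 expander applies gain = (2.5−1)×(T − x) of attenuation.
(2.5−1) × 11 = 16.5 dB, so output = -23.4 − 16.5 = -39.9 dBu.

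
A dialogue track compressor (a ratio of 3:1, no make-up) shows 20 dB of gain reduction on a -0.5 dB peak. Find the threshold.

Gain reduction = -0.5 − (-20.5) = 20 dB; output overshoot = GR / (R − 1) = 20 / 2 = 10 dB.
Threshold = output − output overshoot = -20.5 − 10 = -30.5 dB.

-30.5 dB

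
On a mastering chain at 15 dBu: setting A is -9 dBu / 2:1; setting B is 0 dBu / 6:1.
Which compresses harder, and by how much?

A: 24 dB over, compressed to 12 dB over, so 12 dB of GR.
B: 15 dB over, compressed to 2.5 dB over, so 12.5 dB of GR.
B applies 0.5 dB more gain reduction.

B, by 0.5 dB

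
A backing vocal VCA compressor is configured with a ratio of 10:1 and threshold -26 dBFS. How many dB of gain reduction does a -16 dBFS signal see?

-16 dBFS exceeds the threshold by 10 dB.
At 10:1, output sits 10/10 = 1 dB above threshold.
So the signal is attenuated by 10 − 1 = 9 dB.

9 dB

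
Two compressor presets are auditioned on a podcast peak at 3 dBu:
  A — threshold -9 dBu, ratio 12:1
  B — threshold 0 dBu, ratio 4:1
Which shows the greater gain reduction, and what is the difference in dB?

A, by 8.75 dB

A: overshoot 12 dB → output overshoot 1 dB → GR 11 dB.
B: overshoot 3 dB → output overshoot 0.75 dB → GR 2.25 dB.
Difference: 8.75 dB in favour of A.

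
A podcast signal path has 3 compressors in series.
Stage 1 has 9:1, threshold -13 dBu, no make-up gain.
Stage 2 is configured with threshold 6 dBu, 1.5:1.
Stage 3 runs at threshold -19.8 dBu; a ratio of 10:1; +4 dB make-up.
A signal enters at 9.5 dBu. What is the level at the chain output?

Stage 1: overshoot 22.5 dB → 22.5/9 = 2.5 dB → -10.5 dBu.
Stage 2: -10.5 dBu is at or below the 6 dBu threshold — no compression; output -10.5 dBu.
Stage 3: 9.3 dB above -19.8 dBu, reduced 10:1 to 0.93 dB above → -18.87 dBu; +4 dB make-up → -14.87 dBu.

-14.87 dBu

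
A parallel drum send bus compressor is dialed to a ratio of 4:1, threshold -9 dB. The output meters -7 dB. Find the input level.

That's 2 dB above the -9 dB threshold.
Undo the ratio: input overshoot = 2 × 4 = 8 dB, giving input = -1 dB.

-1 dB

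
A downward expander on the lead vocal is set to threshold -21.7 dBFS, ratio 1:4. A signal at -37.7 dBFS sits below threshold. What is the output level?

Below threshold, a 1:4 expander applies gain = (4−1)×(T − x) of attenuation.
(4−1) × 16 = 48 dB, so output = -37.7 − 48 = -85.7 dBFS.

-85.7 dBFS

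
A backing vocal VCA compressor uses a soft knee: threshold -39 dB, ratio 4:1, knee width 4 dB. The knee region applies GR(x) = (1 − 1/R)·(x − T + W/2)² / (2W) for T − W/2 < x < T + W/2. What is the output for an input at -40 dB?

-40.09375 dB

x − T + W/2 = -40 − (-39) + 2 = 1.
GR = (1 − 1/4) × 1² / 8 = 0.75 × 1 / 8 = 0.09375 dB.
Output = -40 − 0.09375 = -40.09375 dB.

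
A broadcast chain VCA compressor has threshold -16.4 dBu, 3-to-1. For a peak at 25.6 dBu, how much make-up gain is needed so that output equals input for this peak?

28 dB

Overshoot 42 dB → 42/3 = 14 dB after compression, so the compressed level is -16.4 + 14 = -2.4 dBu.
Make-up = target − compressed = 25.6 − (-2.4) = 28 dB.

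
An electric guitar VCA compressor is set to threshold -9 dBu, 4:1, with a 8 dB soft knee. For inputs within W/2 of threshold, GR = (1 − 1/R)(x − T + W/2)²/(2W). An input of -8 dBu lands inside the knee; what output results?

x − T + W/2 = -8 − (-9) + 4 = 5.
GR = (1 − 1/4) × 5² / 16 = 0.75 × 25 / 16 = 1.171875 dB.
Output = -8 − 1.171875 = -9.171875 dBu.

-9.171875 dBu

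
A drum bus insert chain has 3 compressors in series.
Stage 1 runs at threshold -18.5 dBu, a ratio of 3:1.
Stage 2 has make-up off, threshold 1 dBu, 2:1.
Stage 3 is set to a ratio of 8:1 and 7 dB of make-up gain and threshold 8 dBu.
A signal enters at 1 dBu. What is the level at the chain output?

Stage 1: overshoot 19.5 dB → 19.5/3 = 6.5 dB → -12 dBu.
Stage 2: below threshold (-12 ≤ 1); passes unchanged; output -12 dBu.
Stage 3: below threshold (-12 ≤ 8); passes unchanged; make-up brings it to -5 dBu.

-5 dBu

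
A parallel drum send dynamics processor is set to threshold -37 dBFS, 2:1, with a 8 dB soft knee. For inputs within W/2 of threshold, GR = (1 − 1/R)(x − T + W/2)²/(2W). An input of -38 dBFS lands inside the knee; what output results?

x − T + W/2 = -38 − (-37) + 4 = 3.
GR = (1 − 1/2) × 3² / 16 = 0.5 × 9 / 16 = 0.28125 dB.
Output = -38 − 0.28125 = -38.28125 dBFS.

-38.28125 dBFS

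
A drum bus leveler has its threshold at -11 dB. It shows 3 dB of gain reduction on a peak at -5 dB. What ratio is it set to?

2:1

Input overshoot = -5 − (-11) = 6 dB.
Output overshoot = 6 − 3 = 3 dB.
Ratio = input overshoot / output overshoot = 6 / 3 = 2.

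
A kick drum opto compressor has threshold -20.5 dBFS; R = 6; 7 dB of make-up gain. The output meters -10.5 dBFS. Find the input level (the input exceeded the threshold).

-2.5 dBFS

Remove make-up: -10.5 − 7 = -17.5 dBFS.
That's 3 dB above the -20.5 dBFS threshold.
Undo the ratio: input overshoot = 3 × 6 = 18 dB, giving input = -2.5 dBFS.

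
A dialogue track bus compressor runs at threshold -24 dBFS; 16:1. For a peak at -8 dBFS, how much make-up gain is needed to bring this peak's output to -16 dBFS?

7 dB

The peak compresses to -24 + 16/16 = -23 dBFS.
To reach -16 dBFS requires -16 − (-23) = 7 dB of make-up.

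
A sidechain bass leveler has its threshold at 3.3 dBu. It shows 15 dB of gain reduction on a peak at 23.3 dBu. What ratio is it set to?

4:1

Input overshoot = 23.3 − 3.3 = 20 dB.
Output overshoot = 20 − 15 = 5 dB.
Ratio = input overshoot / output overshoot = 20 / 5 = 4.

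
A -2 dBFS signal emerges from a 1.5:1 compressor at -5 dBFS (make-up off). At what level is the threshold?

-11 dBFS

Gain reduction = -2 − (-5) = 3 dB; output overshoot = GR / (R − 1) = 3 / 0.5 = 6 dB.
Threshold = output − output overshoot = -5 − 6 = -11 dBFS.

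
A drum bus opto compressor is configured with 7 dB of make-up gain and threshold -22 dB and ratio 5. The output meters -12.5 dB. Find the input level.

-9.5 dB

Before make-up, the level was -12.5 − 7 = -19.5 dB.
Post-compression overshoot = -19.5 − (-22) = 2.5 dB.
Undo the ratio: input overshoot = 2.5 × 5 = 12.5 dB, giving input = -9.5 dB.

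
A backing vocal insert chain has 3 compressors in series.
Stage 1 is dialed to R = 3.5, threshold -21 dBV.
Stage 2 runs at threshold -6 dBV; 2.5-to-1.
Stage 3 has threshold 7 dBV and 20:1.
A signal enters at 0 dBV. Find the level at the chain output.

Stage 1: 0 dBV is 21 dB over -21 dBV; at 3.5:1 that becomes 6 dB over, giving -15 dBV.
Stage 2: -15 dBV ≤ -6 dBV, so stage 2 doesn't engage; output -15 dBV.
Stage 3: -15 dBV ≤ 7 dBV, so stage 3 doesn't engage; output -15 dBV.

-15 dBV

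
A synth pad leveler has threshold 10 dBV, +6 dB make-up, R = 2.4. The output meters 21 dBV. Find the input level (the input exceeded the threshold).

22 dBV

Before make-up, the level was 21 − 6 = 15 dBV.
That's 5 dB above the 10 dBV threshold.
Before 2.4:1 compression the overshoot was 5 × 2.4 = 12 dB, so input = 10 + 12 = 22 dBV.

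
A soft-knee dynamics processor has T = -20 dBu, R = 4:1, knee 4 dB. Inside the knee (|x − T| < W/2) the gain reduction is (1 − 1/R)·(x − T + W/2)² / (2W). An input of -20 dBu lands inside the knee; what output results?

x − T + W/2 = -20 − (-20) + 2 = 2.
GR = (1 − 1/4) × 2² / 8 = 0.75 × 4 / 8 = 0.375 dB.
Output = -20 − 0.375 = -20.375 dBu.

-20.375 dBu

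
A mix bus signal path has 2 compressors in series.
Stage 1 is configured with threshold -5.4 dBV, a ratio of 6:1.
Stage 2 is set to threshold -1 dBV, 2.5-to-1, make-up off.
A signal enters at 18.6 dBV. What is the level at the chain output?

Stage 1: 24 dB above -5.4 dBV, reduced 6:1 to 4 dB above → -1.4 dBV.
Stage 2: -1.4 dBV is at or below the -1 dBV threshold — no compression; output -1.4 dBV.

-1.4 dBV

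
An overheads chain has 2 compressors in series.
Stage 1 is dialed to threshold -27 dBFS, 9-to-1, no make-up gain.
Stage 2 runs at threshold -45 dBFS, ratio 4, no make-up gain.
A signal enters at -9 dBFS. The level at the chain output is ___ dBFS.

-40 dBFS

Stage 1: -9 dBFS is 18 dB over -27 dBFS; at 9:1 that becomes 2 dB over, giving -25 dBFS.
Stage 2: 20 dB above -45 dBFS, reduced 4:1 to 5 dB above → -40 dBFS.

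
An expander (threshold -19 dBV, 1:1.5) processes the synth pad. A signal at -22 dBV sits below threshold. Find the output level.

Below threshold, a 1:1.5 expander applies gain = (1.5−1)×(T − x) of attenuation.
(1.5−1) × 3 = 1.5 dB, so output = -22 − 1.5 = -23.5 dBV.

-23.5 dBV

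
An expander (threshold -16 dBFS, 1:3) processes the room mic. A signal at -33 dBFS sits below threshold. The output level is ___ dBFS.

The input is 17 dB below the -16 dBFS threshold.
A 1:3 expander multiplies undershoot by 3: 17 × 3 = 51 dB below threshold.
Output = -16 − 51 = -67 dBFS.

-67 dBFS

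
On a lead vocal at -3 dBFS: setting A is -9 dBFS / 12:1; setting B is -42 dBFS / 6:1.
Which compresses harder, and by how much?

B, by 27 dB

A: GR = 6 − 6/12 = 5.5 dB.
B: GR = 39 − 39/6 = 32.5 dB.
B applies 27 dB more gain reduction.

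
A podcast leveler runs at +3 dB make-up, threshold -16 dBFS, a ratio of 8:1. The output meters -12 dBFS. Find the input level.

-8 dBFS

Remove make-up: -12 − 3 = -15 dBFS.
The compressed level sits -15 − (-16) = 1 dB over threshold.
Before 8:1 compression the overshoot was 1 × 8 = 8 dB, so input = -16 + 8 = -8 dBFS.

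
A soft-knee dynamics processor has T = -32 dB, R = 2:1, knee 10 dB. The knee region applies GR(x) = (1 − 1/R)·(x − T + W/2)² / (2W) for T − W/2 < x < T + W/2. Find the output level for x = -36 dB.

x − T + W/2 = -36 − (-32) + 5 = 1.
GR = (1 − 1/2) × 1² / 20 = 0.5 × 1 / 20 = 0.025 dB.
Output = -36 − 0.025 = -36.025 dB.

-36.025 dB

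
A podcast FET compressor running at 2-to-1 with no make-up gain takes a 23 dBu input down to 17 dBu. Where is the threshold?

11 dBu

Input is 12 dB above T (since output overshoot × R = input overshoot: (17 − T)·2 = 23 − T gives T = 11 dBu).
Check: 11 + (23 − 11)/2 = 11 + 6 = 17 dBu. ✓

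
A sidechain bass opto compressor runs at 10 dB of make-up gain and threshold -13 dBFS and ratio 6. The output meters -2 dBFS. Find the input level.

-7 dBFS

Before make-up, the level was -2 − 10 = -12 dBFS.
Post-compression overshoot = -12 − (-13) = 1 dB.
Input overshoot = R × output overshoot = 6 dB → input = -13 + 6 = -7 dBFS.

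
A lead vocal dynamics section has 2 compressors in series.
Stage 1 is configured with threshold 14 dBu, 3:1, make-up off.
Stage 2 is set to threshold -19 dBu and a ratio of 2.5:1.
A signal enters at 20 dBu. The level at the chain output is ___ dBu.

Stage 1: 20 dBu is 6 dB over 14 dBu; at 3:1 that becomes 2 dB over, giving 16 dBu.
Stage 2: 16 dBu is 35 dB over -19 dBu; at 2.5:1 that becomes 14 dB over, giving -5 dBu.

-5 dBu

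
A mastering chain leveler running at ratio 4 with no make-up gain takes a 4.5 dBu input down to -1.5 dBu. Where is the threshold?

-3.5 dBu

Gain reduction = 4.5 − (-1.5) = 6 dB; output overshoot = GR / (R − 1) = 6 / 3 = 2 dB.
Threshold = output − output overshoot = -1.5 − 2 = -3.5 dBu.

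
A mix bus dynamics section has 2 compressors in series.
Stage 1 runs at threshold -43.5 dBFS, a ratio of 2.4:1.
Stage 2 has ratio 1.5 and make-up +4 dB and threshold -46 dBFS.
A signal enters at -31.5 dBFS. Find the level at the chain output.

Stage 1: -31.5 dBFS is 12 dB over -43.5 dBFS; at 2.4:1 that becomes 5 dB over, giving -38.5 dBFS.
Stage 2: 7.5 dB above -46 dBFS, reduced 1.5:1 to 5 dB above → -41 dBFS; +4 dB make-up → -37 dBFS.

-37 dBFS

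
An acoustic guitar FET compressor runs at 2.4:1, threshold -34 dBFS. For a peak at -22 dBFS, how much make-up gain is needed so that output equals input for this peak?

7 dB

The peak compresses to -34 + 12/2.4 = -29 dBFS.
To reach -22 dBFS requires -22 − (-29) = 7 dB of make-up.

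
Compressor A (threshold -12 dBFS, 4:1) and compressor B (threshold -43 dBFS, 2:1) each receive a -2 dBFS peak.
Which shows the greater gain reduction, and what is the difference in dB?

A: overshoot 10 dB → output overshoot 2.5 dB → GR 7.5 dB.
B: overshoot 41 dB → output overshoot 20.5 dB → GR 20.5 dB.
B reduces 13 dB more.

B, by 13 dB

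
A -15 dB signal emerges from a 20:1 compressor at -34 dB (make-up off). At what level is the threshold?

Gain reduction = -15 − (-34) = 19 dB; output overshoot = GR / (R − 1) = 19 / 19 = 1 dB.
Threshold = output − output overshoot = -34 − 1 = -35 dB.

-35 dB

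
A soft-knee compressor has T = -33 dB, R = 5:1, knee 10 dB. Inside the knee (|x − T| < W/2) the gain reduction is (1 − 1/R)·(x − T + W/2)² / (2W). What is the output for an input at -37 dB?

x − T + W/2 = -37 − (-33) + 5 = 1.
GR = (1 − 1/5) × 1² / 20 = 0.8 × 1 / 20 = 0.04 dB.
Output = -37 − 0.04 = -37.04 dB.

-37.04 dB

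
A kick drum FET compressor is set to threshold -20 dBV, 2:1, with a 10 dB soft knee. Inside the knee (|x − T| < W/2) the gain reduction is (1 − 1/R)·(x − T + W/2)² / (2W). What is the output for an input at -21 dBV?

-21.4 dBV

x − T + W/2 = -21 − (-20) + 5 = 4.
GR = (1 − 1/2) × 4² / 20 = 0.5 × 16 / 20 = 0.4 dB.
Output = -21 − 0.4 = -21.4 dBV.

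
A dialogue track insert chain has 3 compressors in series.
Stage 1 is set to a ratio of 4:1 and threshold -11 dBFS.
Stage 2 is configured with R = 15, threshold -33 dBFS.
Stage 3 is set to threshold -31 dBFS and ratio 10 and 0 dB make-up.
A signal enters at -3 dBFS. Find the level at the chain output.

Stage 1: -3 dBFS is 8 dB over -11 dBFS; at 4:1 that becomes 2 dB over, giving -9 dBFS.
Stage 2: -9 dBFS is 24 dB over -33 dBFS; at 15:1 that becomes 1.6 dB over, giving -31.4 dBFS.
Stage 3: below threshold (-31.4 ≤ -31); passes unchanged; output -31.4 dBFS.

-31.4 dBFS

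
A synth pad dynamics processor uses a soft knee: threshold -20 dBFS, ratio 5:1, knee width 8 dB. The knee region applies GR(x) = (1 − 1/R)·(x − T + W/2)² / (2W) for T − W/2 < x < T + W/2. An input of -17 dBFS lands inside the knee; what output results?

x − T + W/2 = -17 − (-20) + 4 = 7.
GR = (1 − 1/5) × 7² / 16 = 0.8 × 49 / 16 = 2.45 dB.
Output = -17 − 2.45 = -19.45 dBFS.

-19.45 dBFS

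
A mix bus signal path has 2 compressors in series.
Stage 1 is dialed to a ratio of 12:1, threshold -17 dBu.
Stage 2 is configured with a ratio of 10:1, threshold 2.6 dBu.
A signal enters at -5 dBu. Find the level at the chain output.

Stage 1: overshoot 12 dB → 12/12 = 1 dB → -16 dBu.
Stage 2: -16 dBu is at or below the 2.6 dBu threshold — no compression; output -16 dBu.

-16 dBu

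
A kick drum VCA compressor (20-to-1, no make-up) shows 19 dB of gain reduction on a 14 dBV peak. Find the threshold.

Let T be the threshold. Output overshoot = (input overshoot)/R, so -5 − T = (14 − T)/20.
20·(-5 − T) = 14 − T → 19·T = -100 − 14 = -114.
T = -114/19 = -6 dBV.

-6 dBV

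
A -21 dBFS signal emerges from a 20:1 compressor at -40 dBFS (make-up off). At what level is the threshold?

-41 dBFS

Gain reduction = -21 − (-40) = 19 dB; output overshoot = GR / (R − 1) = 19 / 19 = 1 dB.
Threshold = output − output overshoot = -40 − 1 = -41 dBFS.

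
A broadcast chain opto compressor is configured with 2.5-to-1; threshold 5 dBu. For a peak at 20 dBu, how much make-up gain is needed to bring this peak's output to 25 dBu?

14 dB

The peak compresses to 5 + 15/2.5 = 11 dBu.
To reach 25 dBu requires 25 − 11 = 14 dB of make-up.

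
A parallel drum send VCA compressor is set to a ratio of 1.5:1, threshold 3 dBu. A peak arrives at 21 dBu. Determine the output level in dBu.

21 dBu sits 18 dB over threshold.
1.5:1 compression reduces that to 18/1.5 = 12 dB over.
That puts the output at 15 dBu.

15 dBu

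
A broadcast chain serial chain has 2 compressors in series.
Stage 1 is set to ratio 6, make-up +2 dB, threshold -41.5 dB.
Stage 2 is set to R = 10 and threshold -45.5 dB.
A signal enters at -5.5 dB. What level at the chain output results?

Stage 1: -5.5 dB is 36 dB over -41.5 dB; at 6:1 that becomes 6 dB over, giving -35.5 dB; +2 dB make-up → -33.5 dB.
Stage 2: overshoot 12 dB → 12/10 = 1.2 dB → -44.3 dB.

-44.3 dB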